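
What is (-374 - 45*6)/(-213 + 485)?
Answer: -161/68 ≈ -2.3676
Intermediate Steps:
(-374 - 45*6)/(-213 + 485) = (-374 - 270)/272 = -644*1/272 = -161/68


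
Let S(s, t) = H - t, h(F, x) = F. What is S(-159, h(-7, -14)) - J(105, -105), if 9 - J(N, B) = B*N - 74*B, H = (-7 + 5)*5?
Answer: -3267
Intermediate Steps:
H = -10 (H = -2*5 = -10)
S(s, t) = -10 - t
J(N, B) = 9 + 74*B - B*N (J(N, B) = 9 - (B*N - 74*B) = 9 - (-74*B + B*N) = 9 + (74*B - B*N) = 9 + 74*B - B*N)
S(-159, h(-7, -14)) - J(105, -105) = (-10 - 1*(-7)) - (9 + 74*(-105) - 1*(-105)*105) = (-10 + 7) - (9 - 7770 + 11025) = -3 - 1*3264 = -3 - 3264 = -3267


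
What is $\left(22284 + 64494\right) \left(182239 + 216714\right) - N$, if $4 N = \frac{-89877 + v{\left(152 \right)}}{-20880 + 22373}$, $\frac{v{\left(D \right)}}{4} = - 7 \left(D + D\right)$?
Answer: $\frac{206752691086237}{5972} \approx 3.462 \cdot 10^{10}$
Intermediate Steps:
$v{\left(D \right)} = - 56 D$ ($v{\left(D \right)} = 4 \left(- 7 \left(D + D\right)\right) = 4 \left(- 7 \cdot 2 D\right) = 4 \left(- 14 D\right) = - 56 D$)
$N = - \frac{98389}{5972}$ ($N = \frac{\left(-89877 - 8512\right) \frac{1}{-20880 + 22373}}{4} = \frac{\left(-89877 - 8512\right) \frac{1}{1493}}{4} = \frac{\left(-98389\right) \frac{1}{1493}}{4} = \frac{1}{4} \left(- \frac{98389}{1493}\right) = - \frac{98389}{5972} \approx -16.475$)
$\left(22284 + 64494\right) \left(182239 + 216714\right) - N = \left(22284 + 64494\right) \left(182239 + 216714\right) - - \frac{98389}{5972} = 86778 \cdot 398953 + \frac{98389}{5972} = 34620343434 + \frac{98389}{5972} = \frac{206752691086237}{5972}$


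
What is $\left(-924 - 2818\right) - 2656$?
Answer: $-6398$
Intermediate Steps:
$\left(-924 - 2818\right) - 2656 = -3742 - 2656 = -6398$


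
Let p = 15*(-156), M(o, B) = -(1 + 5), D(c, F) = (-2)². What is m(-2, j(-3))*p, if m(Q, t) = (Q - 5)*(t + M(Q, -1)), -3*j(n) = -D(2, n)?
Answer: -76440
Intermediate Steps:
D(c, F) = 4
M(o, B) = -6 (M(o, B) = -1*6 = -6)
j(n) = 4/3 (j(n) = -(-1)*4/3 = -⅓*(-4) = 4/3)
m(Q, t) = (-6 + t)*(-5 + Q) (m(Q, t) = (Q - 5)*(t - 6) = (-5 + Q)*(-6 + t) = (-6 + t)*(-5 + Q))
p = -2340
m(-2, j(-3))*p = (30 - 6*(-2) - 5*4/3 - 2*4/3)*(-2340) = (30 + 12 - 20/3 - 8/3)*(-2340) = (98/3)*(-2340) = -76440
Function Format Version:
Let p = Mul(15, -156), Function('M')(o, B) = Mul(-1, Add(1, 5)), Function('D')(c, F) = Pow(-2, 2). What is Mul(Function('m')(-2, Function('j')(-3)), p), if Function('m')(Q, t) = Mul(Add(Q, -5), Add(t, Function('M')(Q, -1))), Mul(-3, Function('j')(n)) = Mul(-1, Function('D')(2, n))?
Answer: -76440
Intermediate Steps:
Function('D')(c, F) = 4
Function('M')(o, B) = -6 (Function('M')(o, B) = Mul(-1, 6) = -6)
Function('j')(n) = Rational(4, 3) (Function('j')(n) = Mul(Rational(-1, 3), Mul(-1, 4)) = Mul(Rational(-1, 3), -4) = Rational(4, 3))
Function('m')(Q, t) = Mul(Add(-6, t), Add(-5, Q)) (Function('m')(Q, t) = Mul(Add(Q, -5), Add(t, -6)) = Mul(Add(-5, Q), Add(-6, t)) = Mul(Add(-6, t), Add(-5, Q)))
p = -2340
Mul(Function('m')(-2, Function('j')(-3)), p) = Mul(Add(30, Mul(-6, -2), Mul(-5, Rational(4, 3)), Mul(-2, Rational(4, 3))), -2340) = Mul(Add(30, 12, Rational(-20, 3), Rational(-8, 3)), -2340) = Mul(Rational(98, 3), -2340) = -76440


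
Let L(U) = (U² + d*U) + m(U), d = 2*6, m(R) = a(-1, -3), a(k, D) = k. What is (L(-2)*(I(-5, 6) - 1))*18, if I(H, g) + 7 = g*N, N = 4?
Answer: -6048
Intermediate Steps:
I(H, g) = -7 + 4*g (I(H, g) = -7 + g*4 = -7 + 4*g)
m(R) = -1
d = 12
L(U) = -1 + U² + 12*U (L(U) = (U² + 12*U) - 1 = -1 + U² + 12*U)
(L(-2)*(I(-5, 6) - 1))*18 = ((-1 + (-2)² + 12*(-2))*((-7 + 4*6) - 1))*18 = ((-1 + 4 - 24)*((-7 + 24) - 1))*18 = -21*(17 - 1)*18 = -21*16*18 = -336*18 = -6048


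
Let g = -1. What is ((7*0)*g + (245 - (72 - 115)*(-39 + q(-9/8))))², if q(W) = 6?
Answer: 1378276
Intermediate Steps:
((7*0)*g + (245 - (72 - 115)*(-39 + q(-9/8))))² = ((7*0)*(-1) + (245 - (72 - 115)*(-39 + 6)))² = (0*(-1) + (245 - (-43)*(-33)))² = (0 + (245 - 1*1419))² = (0 + (245 - 1419))² = (0 - 1174)² = (-1174)² = 1378276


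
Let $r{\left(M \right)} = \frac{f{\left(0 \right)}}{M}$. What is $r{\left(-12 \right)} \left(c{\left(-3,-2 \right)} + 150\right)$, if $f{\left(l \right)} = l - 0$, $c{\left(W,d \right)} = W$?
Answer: $0$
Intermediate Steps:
$f{\left(l \right)} = l$ ($f{\left(l \right)} = l + 0 = l$)
$r{\left(M \right)} = 0$ ($r{\left(M \right)} = \frac{0}{M} = 0$)
$r{\left(-12 \right)} \left(c{\left(-3,-2 \right)} + 150\right) = 0 \left(-3 + 150\right) = 0 \cdot 147 = 0$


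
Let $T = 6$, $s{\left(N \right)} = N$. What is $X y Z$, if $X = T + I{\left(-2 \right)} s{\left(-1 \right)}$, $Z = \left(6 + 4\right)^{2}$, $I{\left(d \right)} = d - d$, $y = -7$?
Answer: $-4200$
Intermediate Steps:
$I{\left(d \right)} = 0$
$Z = 100$ ($Z = 10^{2} = 100$)
$X = 6$ ($X = 6 + 0 \left(-1\right) = 6 + 0 = 6$)
$X y Z = 6 \left(-7\right) 100 = \left(-42\right) 100 = -4200$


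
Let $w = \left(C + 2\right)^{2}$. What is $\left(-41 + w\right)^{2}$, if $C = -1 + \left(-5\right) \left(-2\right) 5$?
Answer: $6553600$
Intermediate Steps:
$C = 49$ ($C = -1 + 10 \cdot 5 = -1 + 50 = 49$)
$w = 2601$ ($w = \left(49 + 2\right)^{2} = 51^{2} = 2601$)
$\left(-41 + w\right)^{2} = \left(-41 + 2601\right)^{2} = 2560^{2} = 6553600$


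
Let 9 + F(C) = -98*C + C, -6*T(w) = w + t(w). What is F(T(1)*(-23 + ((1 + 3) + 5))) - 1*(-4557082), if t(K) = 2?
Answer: 4556394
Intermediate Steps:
T(w) = -1/3 - w/6 (T(w) = -(w + 2)/6 = -(2 + w)/6 = -1/3 - w/6)
F(C) = -9 - 97*C (F(C) = -9 + (-98*C + C) = -9 - 97*C)
F(T(1)*(-23 + ((1 + 3) + 5))) - 1*(-4557082) = (-9 - 97*(-1/3 - 1/6*1)*(-23 + ((1 + 3) + 5))) - 1*(-4557082) = (-9 - 97*(-1/3 - 1/6)*(-23 + (4 + 5))) + 4557082 = (-9 - (-97)*(-23 + 9)/2) + 4557082 = (-9 - (-97)*(-14)/2) + 4557082 = (-9 - 97*7) + 4557082 = (-9 - 679) + 4557082 = -688 + 4557082 = 4556394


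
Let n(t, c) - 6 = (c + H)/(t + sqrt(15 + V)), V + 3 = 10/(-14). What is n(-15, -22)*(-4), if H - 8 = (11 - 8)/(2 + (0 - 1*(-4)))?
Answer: -20787/748 - 27*sqrt(553)/748 ≈ -28.639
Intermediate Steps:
V = -26/7 (V = -3 + 10/(-14) = -3 + 10*(-1/14) = -3 - 5/7 = -26/7 ≈ -3.7143)
H = 17/2 (H = 8 + (11 - 8)/(2 + (0 - 1*(-4))) = 8 + 3/(2 + (0 + 4)) = 8 + 3/(2 + 4) = 8 + 3/6 = 8 + 3*(1/6) = 8 + 1/2 = 17/2 ≈ 8.5000)
n(t, c) = 6 + (17/2 + c)/(t + sqrt(553)/7) (n(t, c) = 6 + (c + 17/2)/(t + sqrt(15 - 26/7)) = 6 + (17/2 + c)/(t + sqrt(79/7)) = 6 + (17/2 + c)/(t + sqrt(553)/7))
n(-15, -22)*(-4) = ((119 + 12*sqrt(553) + 14*(-22) + 84*(-15))/(2*(sqrt(553) + 7*(-15))))*(-4) = ((119 + 12*sqrt(553) - 308 - 1260)/(2*(sqrt(553) - 105)))*(-4) = ((-1449 + 12*sqrt(553))/(2*(-105 + sqrt(553))))*(-4) = -2*(-1449 + 12*sqrt(553))/(-105 + sqrt(553))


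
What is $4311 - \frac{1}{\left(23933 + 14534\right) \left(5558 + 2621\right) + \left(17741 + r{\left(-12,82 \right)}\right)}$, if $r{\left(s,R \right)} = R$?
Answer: $\frac{1356410522375}{314639416} \approx 4311.0$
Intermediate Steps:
$4311 - \frac{1}{\left(23933 + 14534\right) \left(5558 + 2621\right) + \left(17741 + r{\left(-12,82 \right)}\right)} = 4311 - \frac{1}{\left(23933 + 14534\right) \left(5558 + 2621\right) + \left(17741 + 82\right)} = 4311 - \frac{1}{38467 \cdot 8179 + 17823} = 4311 - \frac{1}{314621593 + 17823} = 4311 - \frac{1}{314639416} = \frac{1356410522375}{314639416}$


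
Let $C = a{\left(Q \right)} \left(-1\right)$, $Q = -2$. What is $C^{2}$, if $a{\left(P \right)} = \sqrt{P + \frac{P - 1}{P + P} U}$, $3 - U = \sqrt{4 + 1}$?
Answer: $\frac{1}{4} - \frac{3 \sqrt{5}}{4} \approx -1.4271$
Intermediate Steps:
$U = 3 - \sqrt{5}$ ($U = 3 - \sqrt{4 + 1} = 3 - \sqrt{5} \approx 0.76393$)
$a{\left(P \right)} = \sqrt{P + \frac{\left(-1 + P\right) \left(3 - \sqrt{5}\right)}{2 P}}$ ($a{\left(P \right)} = \sqrt{P + \frac{P - 1}{P + P} \left(3 - \sqrt{5}\right)} = \sqrt{P + \frac{-1 + P}{2 P} \left(3 - \sqrt{5}\right)} = \sqrt{P + \frac{\left(-1 + P\right) \left(3 - \sqrt{5}\right)}{2 P}}$)
$C = - \frac{\sqrt{2} \sqrt{\frac{1}{2} - \frac{3 \sqrt{5}}{2}}}{2}$ ($C = \frac{\sqrt{2} \sqrt{\frac{-3 + \sqrt{5} - 2 \left(3 - \sqrt{5} + 2 \left(-2\right)\right)}{-2}}}{2} \left(-1\right) = \frac{\sqrt{2} \sqrt{- \frac{-3 + \sqrt{5} - 2 \left(3 - \sqrt{5} - 4\right)}{2}}}{2} \left(-1\right) = \frac{\sqrt{2} \sqrt{- \frac{-3 + \sqrt{5} - 2 \left(-1 - \sqrt{5}\right)}{2}}}{2} \left(-1\right) = \frac{\sqrt{2} \sqrt{- \frac{-3 + \sqrt{5} + \left(2 + 2 \sqrt{5}\right)}{2}}}{2} \left(-1\right) = \frac{\sqrt{2} \sqrt{- \frac{-1 + 3 \sqrt{5}}{2}}}{2} \left(-1\right) = \frac{\sqrt{2} \sqrt{\frac{1}{2} - \frac{3 \sqrt{5}}{2}}}{2} \left(-1\right) = - \frac{\sqrt{2} \sqrt{\frac{1}{2} - \frac{3 \sqrt{5}}{2}}}{2} \approx - 1.1946 i$)
$C^{2} = \left(- \frac{\sqrt{1 - 3 \sqrt{5}}}{2}\right)^{2} = \frac{1}{4} - \frac{3 \sqrt{5}}{4}$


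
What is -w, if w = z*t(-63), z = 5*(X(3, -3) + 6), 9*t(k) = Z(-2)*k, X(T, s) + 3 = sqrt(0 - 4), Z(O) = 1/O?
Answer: -105/2 - 35*I ≈ -52.5 - 35.0*I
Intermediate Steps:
X(T, s) = -3 + 2*I (X(T, s) = -3 + sqrt(0 - 4) = -3 + sqrt(-4) = -3 + 2*I)
t(k) = -k/18 (t(k) = (k/(-2))/9 = (-k/2)/9 = -k/18)
z = 15 + 10*I (z = 5*((-3 + 2*I) + 6) = 5*(3 + 2*I) = 15 + 10*I ≈ 15.0 + 10.0*I)
w = 105/2 + 35*I (w = (15 + 10*I)*(-1/18*(-63)) = (15 + 10*I)*(7/2) = 105/2 + 35*I ≈ 52.5 + 35.0*I)
-w = -(105/2 + 35*I) = -105/2 - 35*I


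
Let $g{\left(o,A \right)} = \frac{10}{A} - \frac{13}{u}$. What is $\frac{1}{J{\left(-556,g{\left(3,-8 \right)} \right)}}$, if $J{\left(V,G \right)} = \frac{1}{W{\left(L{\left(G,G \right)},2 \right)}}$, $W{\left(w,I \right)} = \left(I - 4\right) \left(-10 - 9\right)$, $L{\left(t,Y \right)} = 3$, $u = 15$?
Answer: $38$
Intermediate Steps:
$g{\left(o,A \right)} = - \frac{13}{15} + \frac{10}{A}$ ($g{\left(o,A \right)} = \frac{10}{A} - \frac{13}{15} = - \frac{13}{15} + \frac{10}{A}$)
$W{\left(w,I \right)} = 76 - 19 I$ ($W{\left(w,I \right)} = \left(-4 + I\right) \left(-19\right) = 76 - 19 I$)
$J{\left(V,G \right)} = \frac{1}{38}$ ($J{\left(V,G \right)} = \frac{1}{76 - 38} = \frac{1}{38}$)
$\frac{1}{J{\left(-556,g{\left(3,-8 \right)} \right)}} = \frac{1}{\frac{1}{38}} = 38$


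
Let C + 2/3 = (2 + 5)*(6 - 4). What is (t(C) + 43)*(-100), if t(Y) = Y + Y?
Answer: -20900/3 ≈ -6966.7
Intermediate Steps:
C = 40/3 (C = -⅔ + (2 + 5)*(6 - 4) = -⅔ + 7*2 = -⅔ + 14 = 40/3 ≈ 13.333)
t(Y) = 2*Y
(t(C) + 43)*(-100) = (2*(40/3) + 43)*(-100) = (80/3 + 43)*(-100) = (209/3)*(-100) = -20900/3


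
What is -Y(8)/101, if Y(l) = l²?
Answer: -64/101 ≈ -0.63366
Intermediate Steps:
-Y(8)/101 = -1*8²/101 = -1*64*(1/101) = -64*1/101 = -64/101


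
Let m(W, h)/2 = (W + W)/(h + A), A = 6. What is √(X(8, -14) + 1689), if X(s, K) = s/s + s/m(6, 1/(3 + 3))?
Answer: √60914/6 ≈ 41.135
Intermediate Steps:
m(W, h) = 4*W/(6 + h) (m(W, h) = 2*((W + W)/(h + 6)) = 2*((2*W)/(6 + h)) = 2*(2*W/(6 + h)) = 4*W/(6 + h))
X(s, K) = 1 + 37*s/144 (X(s, K) = s/s + s/((4*6/(6 + 1/(3 + 3)))) = 1 + s/((4*6/(6 + 1/6))) = 1 + s/((4*6/(6 + ⅙))) = 1 + s/((4*6/(37/6))) = 1 + s/((4*6*(6/37))) = 1 + s/(144/37) = 1 + s*(37/144) = 1 + 37*s/144)
√(X(8, -14) + 1689) = √((1 + (37/144)*8) + 1689) = √((1 + 37/18) + 1689) = √(55/18 + 1689) = √(30457/18) = √60914/6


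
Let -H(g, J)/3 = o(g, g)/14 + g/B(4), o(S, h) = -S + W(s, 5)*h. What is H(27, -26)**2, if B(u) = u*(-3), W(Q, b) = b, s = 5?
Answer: 210681/784 ≈ 268.73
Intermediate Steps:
B(u) = -3*u
o(S, h) = -S + 5*h
H(g, J) = -17*g/28 (H(g, J) = -3*((-g + 5*g)/14 + g/((-3*4))) = -3*((4*g)*(1/14) + g/(-12)) = -3*(2*g/7 + g*(-1/12)) = -3*(2*g/7 - g/12) = -17*g/28)
H(27, -26)**2 = (-17/28*27)**2 = (-459/28)**2 = 210681/784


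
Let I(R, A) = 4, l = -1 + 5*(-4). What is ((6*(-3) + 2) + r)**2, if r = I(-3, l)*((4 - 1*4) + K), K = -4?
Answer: 1024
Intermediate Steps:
l = -21 (l = -1 - 20 = -21)
r = -16 (r = 4*((4 - 1*4) - 4) = 4*((4 - 4) - 4) = 4*(0 - 4) = 4*(-4) = -16)
((6*(-3) + 2) + r)**2 = ((6*(-3) + 2) - 16)**2 = ((-18 + 2) - 16)**2 = (-16 - 16)**2 = (-32)**2 = 1024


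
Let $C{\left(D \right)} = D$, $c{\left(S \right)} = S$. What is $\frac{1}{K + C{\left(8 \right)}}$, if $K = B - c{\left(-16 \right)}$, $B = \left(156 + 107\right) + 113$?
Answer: $\frac{1}{400} \approx 0.0025$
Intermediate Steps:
$B = 376$ ($B = 263 + 113 = 376$)
$K = 392$ ($K = 376 - -16 = 376 + 16 = 392$)
$\frac{1}{K + C{\left(8 \right)}} = \frac{1}{392 + 8} = \frac{1}{400}$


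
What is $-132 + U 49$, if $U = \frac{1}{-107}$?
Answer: $- \frac{14173}{107} \approx -132.46$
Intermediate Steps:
$U = - \frac{1}{107} \approx -0.0093458$
$-132 + U 49 = -132 - \frac{49}{107} = - \frac{14173}{107}$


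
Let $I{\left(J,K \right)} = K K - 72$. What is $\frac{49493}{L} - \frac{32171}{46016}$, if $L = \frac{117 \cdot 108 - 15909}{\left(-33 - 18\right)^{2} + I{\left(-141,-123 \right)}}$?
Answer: $- \frac{13405222859329}{50203456} \approx -2.6702 \cdot 10^{5}$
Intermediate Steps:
$I{\left(J,K \right)} = -72 + K^{2}$ ($I{\left(J,K \right)} = K^{2} - 72 = -72 + K^{2}$)
$L = - \frac{1091}{5886}$ ($L = \frac{117 \cdot 108 - 15909}{\left(-33 - 18\right)^{2} - \left(72 - \left(-123\right)^{2}\right)} = \frac{12636 - 15909}{\left(-51\right)^{2} + \left(-72 + 15129\right)} = - \frac{3273}{2601 + 15057} = - \frac{3273}{17658} = \left(-3273\right) \frac{1}{17658} = - \frac{1091}{5886} \approx -0.18536$)
$\frac{49493}{L} - \frac{32171}{46016} = \frac{49493}{- \frac{1091}{5886}} - \frac{32171}{46016} = 49493 \left(- \frac{5886}{1091}\right) - \frac{32171}{46016} = - \frac{291315798}{1091} - \frac{32171}{46016} = - \frac{13405222859329}{50203456}$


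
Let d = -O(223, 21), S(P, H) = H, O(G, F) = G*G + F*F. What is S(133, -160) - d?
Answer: 50010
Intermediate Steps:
O(G, F) = F² + G² (O(G, F) = G² + F² = F² + G²)
d = -50170 (d = -(21² + 223²) = -(441 + 49729) = -1*50170 = -50170)
S(133, -160) - d = -160 - 1*(-50170) = -160 + 50170 = 50010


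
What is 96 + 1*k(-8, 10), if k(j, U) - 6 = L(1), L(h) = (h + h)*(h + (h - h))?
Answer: 104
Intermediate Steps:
L(h) = 2*h² (L(h) = (2*h)*(h + 0) = (2*h)*h = 2*h²)
k(j, U) = 8 (k(j, U) = 6 + 2*1² = 6 + 2*1 = 6 + 2 = 8)
96 + 1*k(-8, 10) = 96 + 1*8 = 96 + 8 = 104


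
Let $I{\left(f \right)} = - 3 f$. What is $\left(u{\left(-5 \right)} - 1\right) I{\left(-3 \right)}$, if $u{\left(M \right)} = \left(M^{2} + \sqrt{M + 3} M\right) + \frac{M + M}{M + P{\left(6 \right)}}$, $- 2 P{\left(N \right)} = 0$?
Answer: $234 - 45 i \sqrt{2} \approx 234.0 - 63.64 i$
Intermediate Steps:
$P{\left(N \right)} = 0$ ($P{\left(N \right)} = \left(- \frac{1}{2}\right) 0 = 0$)
$u{\left(M \right)} = 2 + M^{2} + M \sqrt{3 + M}$ ($u{\left(M \right)} = \left(M^{2} + \sqrt{M + 3} M\right) + \frac{M + M}{M + 0} = \left(M^{2} + \sqrt{3 + M} M\right) + \frac{2 M}{M} = \left(M^{2} + M \sqrt{3 + M}\right) + 2 = 2 + M^{2} + M \sqrt{3 + M}$)
$\left(u{\left(-5 \right)} - 1\right) I{\left(-3 \right)} = \left(\left(2 + \left(-5\right)^{2} - 5 \sqrt{3 - 5}\right) - 1\right) \left(\left(-3\right) \left(-3\right)\right) = \left(\left(2 + 25 - 5 \sqrt{-2}\right) - 1\right) 9 = \left(\left(2 + 25 - 5 i \sqrt{2}\right) - 1\right) 9 = \left(\left(27 - 5 i \sqrt{2}\right) - 1\right) 9 = \left(26 - 5 i \sqrt{2}\right) 9 = 234 - 45 i \sqrt{2}$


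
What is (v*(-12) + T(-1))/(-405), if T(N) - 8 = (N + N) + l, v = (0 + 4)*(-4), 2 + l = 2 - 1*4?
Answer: -194/405 ≈ -0.47901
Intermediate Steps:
l = -4 (l = -2 + (2 - 1*4) = -2 + (2 - 4) = -2 - 2 = -4)
v = -16 (v = 4*(-4) = -16)
T(N) = 4 + 2*N (T(N) = 8 + ((N + N) - 4) = 8 + (2*N - 4) = 8 + (-4 + 2*N) = 4 + 2*N)
(v*(-12) + T(-1))/(-405) = (-16*(-12) + (4 + 2*(-1)))/(-405) = (192 + (4 - 2))*(-1/405) = (192 + 2)*(-1/405) = 194*(-1/405) = -194/405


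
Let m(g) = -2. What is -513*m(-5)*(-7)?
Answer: -7182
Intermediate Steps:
-513*m(-5)*(-7) = -(-1026)*(-7) = -513*14 = -7182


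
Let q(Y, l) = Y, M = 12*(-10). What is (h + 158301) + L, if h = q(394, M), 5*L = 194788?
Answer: 988263/5 ≈ 1.9765e+5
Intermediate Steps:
L = 194788/5 (L = (⅕)*194788 = 194788/5 ≈ 38958.)
M = -120
h = 394
(h + 158301) + L = (394 + 158301) + 194788/5 = 158695 + 194788/5 = 988263/5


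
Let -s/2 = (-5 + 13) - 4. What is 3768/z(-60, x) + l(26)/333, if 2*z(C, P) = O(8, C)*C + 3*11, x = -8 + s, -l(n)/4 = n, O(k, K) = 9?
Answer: -854072/56277 ≈ -15.176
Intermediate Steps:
s = -8 (s = -2*((-5 + 13) - 4) = -2*(8 - 4) = -2*4 = -8)
l(n) = -4*n
x = -16 (x = -8 - 8 = -16)
z(C, P) = 33/2 + 9*C/2 (z(C, P) = (9*C + 3*11)/2 = (9*C + 33)/2 = (33 + 9*C)/2 = 33/2 + 9*C/2)
3768/z(-60, x) + l(26)/333 = 3768/(33/2 + (9/2)*(-60)) - 4*26/333 = 3768/(33/2 - 270) - 104*1/333 = 3768/(-507/2) - 104/333 = 3768*(-2/507) - 104/333 = -2512/169 - 104/333 = -854072/56277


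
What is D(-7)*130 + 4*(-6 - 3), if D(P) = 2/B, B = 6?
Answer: 22/3 ≈ 7.3333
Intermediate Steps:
D(P) = ⅓ (D(P) = 2/6 = 2*(⅙) = ⅓)
D(-7)*130 + 4*(-6 - 3) = (⅓)*130 + 4*(-6 - 3) = 130/3 + 4*(-9) = 130/3 - 36 = 22/3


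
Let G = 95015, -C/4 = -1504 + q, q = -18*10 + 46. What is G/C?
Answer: 95015/6552 ≈ 14.502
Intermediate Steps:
q = -134 (q = -180 + 46 = -134)
C = 6552 (C = -4*(-1504 - 134) = -4*(-1638) = 6552)
G/C = 95015/6552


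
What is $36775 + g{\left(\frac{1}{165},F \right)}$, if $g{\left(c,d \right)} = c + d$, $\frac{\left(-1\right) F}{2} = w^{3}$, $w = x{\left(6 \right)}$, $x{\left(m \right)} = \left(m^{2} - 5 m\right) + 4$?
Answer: $\frac{5737876}{165} \approx 34775.0$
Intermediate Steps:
$x{\left(m \right)} = 4 + m^{2} - 5 m$
$w = 10$ ($w = 4 + 6^{2} - 30 = 4 + 36 - 30 = 10$)
$F = -2000$ ($F = - 2 \cdot 10^{3} = \left(-2\right) 1000 = -2000$)
$36775 + g{\left(\frac{1}{165},F \right)} = 36775 - \left(2000 - \frac{1}{165}\right) = 36775 + \left(\frac{1}{165} - 2000\right) = 36775 - \frac{329999}{165} = \frac{5737876}{165}$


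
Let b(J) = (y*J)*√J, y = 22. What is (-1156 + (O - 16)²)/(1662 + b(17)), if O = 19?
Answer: -953157/192176 + 214489*√17/192176 ≈ -0.35799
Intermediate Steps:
b(J) = 22*J^(3/2) (b(J) = (22*J)*√J = 22*J^(3/2))
(-1156 + (O - 16)²)/(1662 + b(17)) = (-1156 + (19 - 16)²)/(1662 + 22*17^(3/2)) = (-1156 + 3²)/(1662 + 22*(17*√17)) = (-1156 + 9)/(1662 + 374*√17) = -1147/(1662 + 374*√17)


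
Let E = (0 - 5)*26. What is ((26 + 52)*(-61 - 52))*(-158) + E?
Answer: 1392482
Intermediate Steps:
E = -130 (E = -5*26 = -130)
((26 + 52)*(-61 - 52))*(-158) + E = ((26 + 52)*(-61 - 52))*(-158) - 130 = (78*(-113))*(-158) - 130 = -8814*(-158) - 130 = 1392612 - 130 = 1392482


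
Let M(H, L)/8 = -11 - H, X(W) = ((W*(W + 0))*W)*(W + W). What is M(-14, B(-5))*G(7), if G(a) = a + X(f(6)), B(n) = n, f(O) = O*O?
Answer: 80621736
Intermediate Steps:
f(O) = O²
X(W) = 2*W⁴ (X(W) = ((W*W)*W)*(2*W) = (W²*W)*(2*W) = W³*(2*W) = 2*W⁴)
G(a) = 3359232 + a (G(a) = a + 2*(6²)⁴ = a + 2*36⁴ = a + 2*1679616 = a + 3359232 = 3359232 + a)
M(H, L) = -88 - 8*H (M(H, L) = 8*(-11 - H) = -88 - 8*H)
M(-14, B(-5))*G(7) = (-88 - 8*(-14))*(3359232 + 7) = (-88 + 112)*3359239 = 24*3359239 = 80621736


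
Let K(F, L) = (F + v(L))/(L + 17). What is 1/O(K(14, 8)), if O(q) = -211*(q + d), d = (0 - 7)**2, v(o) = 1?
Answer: -5/52328 ≈ -9.5551e-5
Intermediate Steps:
d = 49 (d = (-7)**2 = 49)
K(F, L) = (1 + F)/(17 + L) (K(F, L) = (F + 1)/(L + 17) = (1 + F)/(17 + L))
O(q) = -10339 - 211*q (O(q) = -211*(q + 49) = -211*(49 + q) = -10339 - 211*q)
1/O(K(14, 8)) = 1/(-10339 - 211*(1 + 14)/(17 + 8)) = 1/(-10339 - 211*15/25) = 1/(-10339 - 211*3/5) = 1/(-10339 - 633/5) = 1/(-52328/5) = -5/52328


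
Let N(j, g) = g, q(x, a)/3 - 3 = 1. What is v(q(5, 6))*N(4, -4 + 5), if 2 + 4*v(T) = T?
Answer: 5/2 ≈ 2.5000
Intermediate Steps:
q(x, a) = 12 (q(x, a) = 9 + 3*1 = 9 + 3 = 12)
v(T) = -½ + T/4
v(q(5, 6))*N(4, -4 + 5) = (-½ + (¼)*12)*(-4 + 5) = (-½ + 3)*1 = (5/2)*1 = 5/2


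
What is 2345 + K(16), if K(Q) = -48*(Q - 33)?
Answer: 3161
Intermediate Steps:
K(Q) = 1584 - 48*Q (K(Q) = -48*(-33 + Q) = 1584 - 48*Q)
2345 + K(16) = 2345 + (1584 - 48*16) = 2345 + (1584 - 768) = 2345 + 816 = 3161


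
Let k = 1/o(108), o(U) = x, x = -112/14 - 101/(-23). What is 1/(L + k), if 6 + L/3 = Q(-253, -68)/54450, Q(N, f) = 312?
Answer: -251075/4584609 ≈ -0.054765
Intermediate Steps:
x = -83/23 (x = -112*1/14 - 101*(-1/23) = -8 + 101/23 = -83/23 ≈ -3.6087)
o(U) = -83/23
k = -23/83 (k = 1/(-83/23) = -23/83 ≈ -0.27711)
L = -54398/3025 (L = -18 + 3*(312/54450) = -18 + 3*(312*(1/54450)) = -18 + 3*(52/9075) = -18 + 52/3025 = -54398/3025 ≈ -17.983)
1/(L + k) = 1/(-54398/3025 - 23/83) = 1/(-4584609/251075) = -251075/4584609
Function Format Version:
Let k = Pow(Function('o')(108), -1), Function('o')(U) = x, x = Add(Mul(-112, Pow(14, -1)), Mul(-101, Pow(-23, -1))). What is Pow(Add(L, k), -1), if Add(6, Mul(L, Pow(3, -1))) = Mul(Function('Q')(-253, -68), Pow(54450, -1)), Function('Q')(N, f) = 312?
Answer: Rational(-251075, 4584609) ≈ -0.054765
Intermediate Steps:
x = Rational(-83, 23) (x = Add(Mul(-112, Rational(1, 14)), Mul(-101, Rational(-1, 23))) = Add(-8, Rational(101, 23)) = Rational(-83, 23) ≈ -3.6087)
Function('o')(U) = Rational(-83, 23)
k = Rational(-23, 83) (k = Pow(Rational(-83, 23), -1) = Rational(-23, 83) ≈ -0.27711)
L = Rational(-54398, 3025) (L = Add(-18, Mul(3, Mul(312, Pow(54450, -1)))) = Add(-18, Mul(3, Mul(312, Rational(1, 54450)))) = Add(-18, Mul(3, Rational(52, 9075))) = Add(-18, Rational(52, 3025)) = Rational(-54398, 3025) ≈ -17.983)
Pow(Add(L, k), -1) = Pow(Add(Rational(-54398, 3025), Rational(-23, 83)), -1) = Pow(Rational(-4584609, 251075), -1) = Rational(-251075, 4584609)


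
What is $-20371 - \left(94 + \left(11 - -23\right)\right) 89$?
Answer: $-31763$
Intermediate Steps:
$-20371 - \left(94 + \left(11 - -23\right)\right) 89 = -20371 - \left(94 + \left(11 + 23\right)\right) 89 = -20371 - \left(94 + 34\right) 89 = -20371 - 128 \cdot 89 = -20371 - 11392 = -31763$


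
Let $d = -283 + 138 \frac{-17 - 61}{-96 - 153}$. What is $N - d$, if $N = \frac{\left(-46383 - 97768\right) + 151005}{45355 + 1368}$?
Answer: $\frac{930403305}{3878009} \approx 239.92$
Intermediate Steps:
$N = \frac{6854}{46723}$ ($N = \frac{\left(-46383 - 97768\right) + 151005}{46723} = \left(-144151 + 151005\right) \frac{1}{46723} = 6854 \cdot \frac{1}{46723} = \frac{6854}{46723} \approx 0.14669$)
$d = - \frac{19901}{83}$ ($d = -283 + 138 \left(- \frac{78}{-249}\right) = -283 + 138 \left(\left(-78\right) \left(- \frac{1}{249}\right)\right) = -283 + 138 \cdot \frac{26}{83} = -283 + \frac{3588}{83} = - \frac{19901}{83} \approx -239.77$)
$N - d = \frac{6854}{46723} - - \frac{19901}{83} = \frac{6854}{46723} + \frac{19901}{83} = \frac{930403305}{3878009}$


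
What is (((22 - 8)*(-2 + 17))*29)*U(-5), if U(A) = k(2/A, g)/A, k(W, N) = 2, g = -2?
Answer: -2436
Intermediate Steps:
U(A) = 2/A
(((22 - 8)*(-2 + 17))*29)*U(-5) = (((22 - 8)*(-2 + 17))*29)*(2/(-5)) = ((14*15)*29)*(2*(-⅕)) = (210*29)*(-⅖) = 6090*(-⅖) = -2436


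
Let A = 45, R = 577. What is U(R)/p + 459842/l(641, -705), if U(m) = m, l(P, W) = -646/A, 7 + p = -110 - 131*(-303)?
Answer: -24086512997/751944 ≈ -32032.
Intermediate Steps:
p = 39576 (p = -7 + (-110 - 131*(-303)) = -7 + (-110 + 39693) = -7 + 39583 = 39576)
l(P, W) = -646/45
U(R)/p + 459842/l(641, -705) = 577/39576 + 459842/(-646/45) = 577*(1/39576) + 459842*(-45/646) = 577/39576 - 10346445/323 = -24086512997/751944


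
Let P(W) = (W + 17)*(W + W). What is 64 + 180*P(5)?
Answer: 39664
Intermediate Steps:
P(W) = 2*W*(17 + W) (P(W) = (17 + W)*(2*W) = 2*W*(17 + W))
64 + 180*P(5) = 64 + 180*(2*5*(17 + 5)) = 64 + 180*(2*5*22) = 64 + 180*220 = 64 + 39600 = 39664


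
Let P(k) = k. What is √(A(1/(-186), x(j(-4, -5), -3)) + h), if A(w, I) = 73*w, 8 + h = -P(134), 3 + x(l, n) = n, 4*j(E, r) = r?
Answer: I*√4926210/186 ≈ 11.933*I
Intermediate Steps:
j(E, r) = r/4
x(l, n) = -3 + n
h = -142 (h = -8 - 1*134 = -8 - 134 = -142)
√(A(1/(-186), x(j(-4, -5), -3)) + h) = √(73/(-186) - 142) = √(73*(-1/186) - 142) = √(-73/186 - 142) = √(-26485/186) = I*√4926210/186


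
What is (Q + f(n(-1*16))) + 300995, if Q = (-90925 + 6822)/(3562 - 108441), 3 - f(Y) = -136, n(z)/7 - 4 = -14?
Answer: 31582716889/104879 ≈ 3.0114e+5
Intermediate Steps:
n(z) = -70 (n(z) = 28 + 7*(-14) = 28 - 98 = -70)
f(Y) = 139 (f(Y) = 3 - 1*(-136) = 3 + 136 = 139)
Q = 84103/104879 (Q = -84103/(-104879) = -84103*(-1/104879) = 84103/104879 ≈ 0.80190)
(Q + f(n(-1*16))) + 300995 = (84103/104879 + 139) + 300995 = 14662284/104879 + 300995 = 31582716889/104879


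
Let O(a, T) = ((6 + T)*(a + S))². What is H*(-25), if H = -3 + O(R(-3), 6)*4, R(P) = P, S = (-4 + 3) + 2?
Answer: -57525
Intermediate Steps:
S = 1 (S = -1 + 2 = 1)
O(a, T) = (1 + a)²*(6 + T)² (O(a, T) = ((6 + T)*(a + 1))² = ((6 + T)*(1 + a))² = ((1 + a)*(6 + T))² = (1 + a)²*(6 + T)²)
H = 2301 (H = -3 + ((1 - 3)²*(6 + 6)²)*4 = -3 + ((-2)²*12²)*4 = -3 + (4*144)*4 = -3 + 576*4 = -3 + 2304 = 2301)
H*(-25) = 2301*(-25) = -57525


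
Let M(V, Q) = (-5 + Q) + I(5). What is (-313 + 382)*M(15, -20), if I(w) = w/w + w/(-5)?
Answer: -1725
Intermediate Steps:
I(w) = 1 - w/5 (I(w) = 1 + w*(-⅕) = 1 - w/5)
M(V, Q) = -5 + Q (M(V, Q) = (-5 + Q) + (1 - ⅕*5) = (-5 + Q) + (1 - 1) = (-5 + Q) + 0 = -5 + Q)
(-313 + 382)*M(15, -20) = (-313 + 382)*(-5 - 20) = 69*(-25) = -1725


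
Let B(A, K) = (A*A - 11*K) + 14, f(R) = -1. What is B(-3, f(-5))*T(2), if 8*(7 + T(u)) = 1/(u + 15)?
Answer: -951/4 ≈ -237.75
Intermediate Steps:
B(A, K) = 14 + A² - 11*K (B(A, K) = (A² - 11*K) + 14 = 14 + A² - 11*K)
T(u) = -7 + 1/(8*(15 + u)) (T(u) = -7 + 1/(8*(u + 15)) = -7 + 1/(8*(15 + u)))
B(-3, f(-5))*T(2) = (14 + (-3)² - 11*(-1))*((-839 - 56*2)/(8*(15 + 2))) = (14 + 9 + 11)*((⅛)*(-839 - 112)/17) = 34*((⅛)*(1/17)*(-951)) = 34*(-951/136) = -951/4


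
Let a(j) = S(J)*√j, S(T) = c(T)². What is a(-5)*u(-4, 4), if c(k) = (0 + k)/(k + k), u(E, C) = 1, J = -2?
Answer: I*√5/4 ≈ 0.55902*I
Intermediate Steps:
c(k) = ½ (c(k) = k/((2*k)) = k*(1/(2*k)) = ½)
S(T) = ¼ (S(T) = (½)² = ¼)
a(j) = √j/4
a(-5)*u(-4, 4) = (√(-5)/4)*1 = ((I*√5)/4)*1 = (I*√5/4)*1 = I*√5/4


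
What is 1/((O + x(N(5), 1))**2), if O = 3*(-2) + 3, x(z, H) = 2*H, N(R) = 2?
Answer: 1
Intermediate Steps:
O = -3 (O = -6 + 3 = -3)
1/((O + x(N(5), 1))**2) = 1/((-3 + 2*1)**2) = 1/((-3 + 2)**2) = 1/((-1)**2) = 1/1 = 1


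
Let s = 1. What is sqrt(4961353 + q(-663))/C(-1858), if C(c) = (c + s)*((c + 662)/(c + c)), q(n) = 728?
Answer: -929*sqrt(4962081)/555243 ≈ -3.7270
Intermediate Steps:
C(c) = (1 + c)*(662 + c)/(2*c) (C(c) = (c + 1)*((c + 662)/(c + c)) = (1 + c)*((662 + c)/((2*c))) = (1 + c)*((662 + c)*(1/(2*c))) = (1 + c)*((662 + c)/(2*c)) = (1 + c)*(662 + c)/(2*c))
sqrt(4961353 + q(-663))/C(-1858) = sqrt(4961353 + 728)/(((1/2)*(662 - 1858*(663 - 1858))/(-1858))) = sqrt(4962081)/(((1/2)*(-1/1858)*(662 - 1858*(-1195)))) = sqrt(4962081)/(((1/2)*(-1/1858)*(662 + 2220310))) = sqrt(4962081)/(((1/2)*(-1/1858)*2220972)) = sqrt(4962081)/(-555243/929) = sqrt(4962081)*(-929/555243) = -929*sqrt(4962081)/555243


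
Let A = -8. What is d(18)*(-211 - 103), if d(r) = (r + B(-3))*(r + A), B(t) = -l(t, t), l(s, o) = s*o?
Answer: -28260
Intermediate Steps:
l(s, o) = o*s
B(t) = -t**2 (B(t) = -t*t = -t**2)
d(r) = (-9 + r)*(-8 + r) (d(r) = (r - 1*(-3)**2)*(r - 8) = (r - 1*9)*(-8 + r) = (r - 9)*(-8 + r) = (-9 + r)*(-8 + r))
d(18)*(-211 - 103) = (72 + 18**2 - 17*18)*(-211 - 103) = (72 + 324 - 306)*(-314) = 90*(-314) = -28260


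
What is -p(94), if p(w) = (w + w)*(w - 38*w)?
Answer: 653864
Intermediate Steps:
p(w) = -74*w**2 (p(w) = (2*w)*(-37*w) = -74*w**2)
-p(94) = -(-74)*94**2 = -(-74)*8836 = -1*(-653864) = 653864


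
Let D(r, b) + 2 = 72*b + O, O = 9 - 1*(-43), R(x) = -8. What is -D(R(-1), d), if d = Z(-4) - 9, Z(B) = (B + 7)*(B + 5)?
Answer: 382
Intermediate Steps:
O = 52 (O = 9 + 43 = 52)
Z(B) = (5 + B)*(7 + B) (Z(B) = (7 + B)*(5 + B) = (5 + B)*(7 + B))
d = -6 (d = (35 + (-4)² + 12*(-4)) - 9 = (35 + 16 - 48) - 9 = 3 - 9 = -6)
D(r, b) = 50 + 72*b (D(r, b) = -2 + (72*b + 52) = -2 + (52 + 72*b) = 50 + 72*b)
-D(R(-1), d) = -(50 + 72*(-6)) = -(50 - 432) = -1*(-382) = 382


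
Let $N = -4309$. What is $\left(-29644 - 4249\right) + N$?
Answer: $-38202$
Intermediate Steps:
$\left(-29644 - 4249\right) + N = \left(-29644 - 4249\right) - 4309 = -33893 - 4309 = -38202$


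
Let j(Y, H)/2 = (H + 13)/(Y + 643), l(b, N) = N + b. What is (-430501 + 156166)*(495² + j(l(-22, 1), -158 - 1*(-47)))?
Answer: -20905061394795/311 ≈ -6.7219e+10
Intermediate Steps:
j(Y, H) = 2*(13 + H)/(643 + Y) (j(Y, H) = 2*((H + 13)/(Y + 643)) = 2*((13 + H)/(643 + Y)) = 2*(13 + H)/(643 + Y))
(-430501 + 156166)*(495² + j(l(-22, 1), -158 - 1*(-47))) = (-430501 + 156166)*(495² + 2*(13 + (-158 - 1*(-47)))/(643 + (1 - 22))) = -274335*(245025 + 2*(13 + (-158 + 47))/(643 - 21)) = -274335*(245025 + 2*(13 - 111)/622) = -274335*(245025 + 2*(1/622)*(-98)) = -274335*(245025 - 98/311) = -274335*76202677/311 = -20905061394795/311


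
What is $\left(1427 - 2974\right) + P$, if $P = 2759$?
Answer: $1212$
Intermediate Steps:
$\left(1427 - 2974\right) + P = \left(1427 - 2974\right) + 2759 = -1547 + 2759 = 1212$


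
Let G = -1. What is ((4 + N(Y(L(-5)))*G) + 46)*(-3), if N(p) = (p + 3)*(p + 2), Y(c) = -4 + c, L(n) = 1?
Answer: -150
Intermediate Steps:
N(p) = (2 + p)*(3 + p) (N(p) = (3 + p)*(2 + p) = (2 + p)*(3 + p))
((4 + N(Y(L(-5)))*G) + 46)*(-3) = ((4 + (6 + (-4 + 1)² + 5*(-4 + 1))*(-1)) + 46)*(-3) = ((4 + (6 + (-3)² + 5*(-3))*(-1)) + 46)*(-3) = ((4 + (6 + 9 - 15)*(-1)) + 46)*(-3) = ((4 + 0*(-1)) + 46)*(-3) = ((4 + 0) + 46)*(-3) = (4 + 46)*(-3) = 50*(-3) = -150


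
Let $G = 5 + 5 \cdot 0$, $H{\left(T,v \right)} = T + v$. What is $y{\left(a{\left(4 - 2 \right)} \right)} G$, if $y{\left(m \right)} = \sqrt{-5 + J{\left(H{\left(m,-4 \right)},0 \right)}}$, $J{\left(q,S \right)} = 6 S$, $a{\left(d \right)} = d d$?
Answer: $5 i \sqrt{5} \approx 11.18 i$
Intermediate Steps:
$a{\left(d \right)} = d^{2}$
$G = 5$ ($G = 5 + 0 = 5$)
$y{\left(m \right)} = i \sqrt{5}$ ($y{\left(m \right)} = \sqrt{-5 + 6 \cdot 0} = \sqrt{-5 + 0} = \sqrt{-5} = i \sqrt{5}$)
$y{\left(a{\left(4 - 2 \right)} \right)} G = i \sqrt{5} \cdot 5 = 5 i \sqrt{5}$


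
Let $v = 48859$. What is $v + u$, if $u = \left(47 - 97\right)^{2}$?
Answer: $51359$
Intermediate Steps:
$u = 2500$ ($u = \left(-50\right)^{2} = 2500$)
$v + u = 48859 + 2500 = 51359$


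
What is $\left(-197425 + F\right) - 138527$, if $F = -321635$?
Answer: $-657587$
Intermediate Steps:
$\left(-197425 + F\right) - 138527 = \left(-197425 - 321635\right) - 138527 = -519060 - 138527 = -657587$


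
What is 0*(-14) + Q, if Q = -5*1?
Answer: -5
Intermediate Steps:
Q = -5
0*(-14) + Q = 0*(-14) - 5 = 0 - 5 = -5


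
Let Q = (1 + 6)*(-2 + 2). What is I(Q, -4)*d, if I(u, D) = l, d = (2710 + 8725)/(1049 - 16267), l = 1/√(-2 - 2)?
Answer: 11435*I/30436 ≈ 0.37571*I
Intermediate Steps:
Q = 0 (Q = 7*0 = 0)
l = -I/2 (l = 1/√(-4) = 1/(2*I) = 1*(-I/2) = -I/2 ≈ -0.5*I)
d = -11435/15218 (d = 11435/(-15218) = 11435*(-1/15218) = -11435/15218 ≈ -0.75141)
I(u, D) = -I/2
I(Q, -4)*d = -I/2*(-11435/15218) = 11435*I/30436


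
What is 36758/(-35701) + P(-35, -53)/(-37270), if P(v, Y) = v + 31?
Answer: -684913928/665288135 ≈ -1.0295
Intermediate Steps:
P(v, Y) = 31 + v
36758/(-35701) + P(-35, -53)/(-37270) = 36758/(-35701) + (31 - 35)/(-37270) = 36758*(-1/35701) - 4*(-1/37270) = -36758/35701 + 2/18635 = -684913928/665288135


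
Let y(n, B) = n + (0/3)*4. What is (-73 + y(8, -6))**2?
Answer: 4225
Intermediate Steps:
y(n, B) = n (y(n, B) = n + (0*(1/3))*4 = n + 0*4 = n + 0 = n)
(-73 + y(8, -6))**2 = (-73 + 8)**2 = (-65)**2 = 4225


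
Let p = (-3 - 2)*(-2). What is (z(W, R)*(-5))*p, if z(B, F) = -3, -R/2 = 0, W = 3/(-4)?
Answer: 150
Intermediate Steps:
W = -¾ (W = 3*(-¼) = -¾ ≈ -0.75000)
p = 10 (p = -5*(-2) = 10)
R = 0 (R = -2*0 = 0)
(z(W, R)*(-5))*p = -3*(-5)*10 = 15*10 = 150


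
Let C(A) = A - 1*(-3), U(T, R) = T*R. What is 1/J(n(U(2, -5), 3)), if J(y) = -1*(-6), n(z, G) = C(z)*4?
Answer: 1/6 ≈ 0.16667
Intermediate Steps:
U(T, R) = R*T
C(A) = 3 + A (C(A) = A + 3 = 3 + A)
n(z, G) = 12 + 4*z (n(z, G) = (3 + z)*4 = 12 + 4*z)
J(y) = 6
1/J(n(U(2, -5), 3)) = 1/6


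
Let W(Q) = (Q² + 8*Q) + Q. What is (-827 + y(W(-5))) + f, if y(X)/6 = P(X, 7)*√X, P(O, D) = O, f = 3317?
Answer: 2490 - 240*I*√5 ≈ 2490.0 - 536.66*I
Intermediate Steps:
W(Q) = Q² + 9*Q
y(X) = 6*X^(3/2) (y(X) = 6*(X*√X) = 6*X^(3/2))
(-827 + y(W(-5))) + f = (-827 + 6*(-5*(9 - 5))^(3/2)) + 3317 = (-827 + 6*(-5*4)^(3/2)) + 3317 = (-827 + 6*(-20)^(3/2)) + 3317 = (-827 + 6*(-40*I*√5)) + 3317 = (-827 - 240*I*√5) + 3317 = 2490 - 240*I*√5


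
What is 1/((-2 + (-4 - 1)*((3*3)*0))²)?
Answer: ¼ ≈ 0.25000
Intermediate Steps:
1/((-2 + (-4 - 1)*((3*3)*0))²) = 1/((-2 - 45*0)²) = 1/((-2 - 5*0)²) = 1/((-2 + 0)²) = 1/((-2)²) = 1/4 = ¼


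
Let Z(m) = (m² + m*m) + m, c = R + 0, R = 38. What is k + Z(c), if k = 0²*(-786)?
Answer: 2926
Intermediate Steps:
c = 38 (c = 38 + 0 = 38)
k = 0 (k = 0*(-786) = 0)
Z(m) = m + 2*m² (Z(m) = (m² + m²) + m = 2*m² + m = m + 2*m²)
k + Z(c) = 0 + 38*(1 + 2*38) = 0 + 38*(1 + 76) = 0 + 38*77 = 0 + 2926 = 2926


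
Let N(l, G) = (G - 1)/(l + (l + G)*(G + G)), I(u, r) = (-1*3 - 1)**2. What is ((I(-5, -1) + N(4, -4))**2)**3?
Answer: 42180533641/4096 ≈ 1.0298e+7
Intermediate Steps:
I(u, r) = 16 (I(u, r) = (-3 - 1)**2 = (-4)**2 = 16)
N(l, G) = (-1 + G)/(l + 2*G*(G + l)) (N(l, G) = (-1 + G)/(l + (G + l)*(2*G)) = (-1 + G)/(l + 2*G*(G + l)))
((I(-5, -1) + N(4, -4))**2)**3 = ((16 + (-1 - 4)/(4 + 2*(-4)**2 + 2*(-4)*4))**2)**3 = ((16 - 5/(4 + 2*16 - 32))**2)**3 = ((16 - 5/(4 + 32 - 32))**2)**3 = ((16 - 5/4)**2)**3 = ((59/4)**2)**3 = (3481/16)**3 = 42180533641/4096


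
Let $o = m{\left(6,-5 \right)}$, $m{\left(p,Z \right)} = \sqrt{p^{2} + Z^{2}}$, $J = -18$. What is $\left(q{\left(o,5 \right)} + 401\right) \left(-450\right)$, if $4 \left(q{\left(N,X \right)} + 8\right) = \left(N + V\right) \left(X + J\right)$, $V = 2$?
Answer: $-173925 + \frac{2925 \sqrt{61}}{2} \approx -1.625 \cdot 10^{5}$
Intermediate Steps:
$m{\left(p,Z \right)} = \sqrt{Z^{2} + p^{2}}$
$o = \sqrt{61}$ ($o = \sqrt{\left(-5\right)^{2} + 6^{2}} = \sqrt{25 + 36} = \sqrt{61} \approx 7.8102$)
$q{\left(N,X \right)} = -8 + \frac{\left(-18 + X\right) \left(2 + N\right)}{4}$ ($q{\left(N,X \right)} = -8 + \frac{\left(N + 2\right) \left(X - 18\right)}{4} = -8 + \frac{\left(2 + N\right) \left(-18 + X\right)}{4} = -8 + \frac{\left(-18 + X\right) \left(2 + N\right)}{4}$)
$\left(q{\left(o,5 \right)} + 401\right) \left(-450\right) = \left(\left(-17 + \frac{1}{2} \cdot 5 - \frac{9 \sqrt{61}}{2} + \frac{1}{4} \sqrt{61} \cdot 5\right) + 401\right) \left(-450\right) = \left(\left(-17 + \frac{5}{2} - \frac{9 \sqrt{61}}{2} + \frac{5 \sqrt{61}}{4}\right) + 401\right) \left(-450\right) = \left(\left(- \frac{29}{2} - \frac{13 \sqrt{61}}{4}\right) + 401\right) \left(-450\right) = \left(\frac{773}{2} - \frac{13 \sqrt{61}}{4}\right) \left(-450\right) = -173925 + \frac{2925 \sqrt{61}}{2}$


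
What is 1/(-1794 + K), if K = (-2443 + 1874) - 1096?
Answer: -1/3459 ≈ -0.00028910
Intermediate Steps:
K = -1665 (K = -569 - 1096 = -1665)
1/(-1794 + K) = 1/(-1794 - 1665) = 1/(-3459) = -1/3459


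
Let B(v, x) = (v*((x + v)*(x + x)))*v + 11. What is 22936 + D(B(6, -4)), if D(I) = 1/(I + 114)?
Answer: 10344135/451 ≈ 22936.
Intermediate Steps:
B(v, x) = 11 + 2*x*v**2*(v + x) (B(v, x) = (v*((v + x)*(2*x)))*v + 11 = (v*(2*x*(v + x)))*v + 11 = (2*v*x*(v + x))*v + 11 = 2*x*v**2*(v + x) + 11 = 11 + 2*x*v**2*(v + x))
D(I) = 1/(114 + I)
22936 + D(B(6, -4)) = 22936 + 1/(114 + (11 + 2*(-4)*6**3 + 2*6**2*(-4)**2)) = 22936 + 1/(114 + (11 + 2*(-4)*216 + 2*36*16)) = 22936 + 1/(114 + (11 - 1728 + 1152)) = 22936 + 1/(114 - 565) = 22936 + 1/(-451) = 22936 - 1/451 = 10344135/451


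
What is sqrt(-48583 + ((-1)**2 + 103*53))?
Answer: I*sqrt(43123) ≈ 207.66*I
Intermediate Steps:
sqrt(-48583 + ((-1)**2 + 103*53)) = sqrt(-48583 + (1 + 5459)) = sqrt(-48583 + 5460) = sqrt(-43123) = I*sqrt(43123)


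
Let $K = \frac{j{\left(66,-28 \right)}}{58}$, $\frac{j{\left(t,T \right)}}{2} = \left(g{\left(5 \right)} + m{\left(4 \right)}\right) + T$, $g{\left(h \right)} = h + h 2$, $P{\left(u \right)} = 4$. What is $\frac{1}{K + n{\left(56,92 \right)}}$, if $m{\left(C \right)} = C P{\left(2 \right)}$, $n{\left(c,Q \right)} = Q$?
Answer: $\frac{29}{2671} \approx 0.010857$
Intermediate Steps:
$g{\left(h \right)} = 3 h$ ($g{\left(h \right)} = h + 2 h = 3 h$)
$m{\left(C \right)} = 4 C$ ($m{\left(C \right)} = C 4 = 4 C$)
$j{\left(t,T \right)} = 62 + 2 T$ ($j{\left(t,T \right)} = 2 \left(\left(3 \cdot 5 + 4 \cdot 4\right) + T\right) = 2 \left(\left(15 + 16\right) + T\right) = 2 \left(31 + T\right) = 62 + 2 T$)
$K = \frac{3}{29}$ ($K = \frac{62 + 2 \left(-28\right)}{58} = \left(62 - 56\right) \frac{1}{58} = 6 \cdot \frac{1}{58} = \frac{3}{29} \approx 0.10345$)
$\frac{1}{K + n{\left(56,92 \right)}} = \frac{1}{\frac{3}{29} + 92} = \frac{1}{\frac{2671}{29}} = \frac{29}{2671}$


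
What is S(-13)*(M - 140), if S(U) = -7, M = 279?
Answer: -973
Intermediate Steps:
S(-13)*(M - 140) = -7*(279 - 140) = -7*139 = -973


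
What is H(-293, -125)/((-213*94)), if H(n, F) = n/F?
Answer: -293/2502750 ≈ -0.00011707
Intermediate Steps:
H(-293, -125)/((-213*94)) = (-293/(-125))/((-213*94)) = -293*(-1/125)/(-20022) = (293/125)*(-1/20022) = -293/2502750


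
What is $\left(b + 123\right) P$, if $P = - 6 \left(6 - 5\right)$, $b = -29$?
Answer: $-564$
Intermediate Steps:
$P = -6$ ($P = \left(-6\right) 1 = -6$)
$\left(b + 123\right) P = \left(-29 + 123\right) \left(-6\right) = 94 \left(-6\right) = -564$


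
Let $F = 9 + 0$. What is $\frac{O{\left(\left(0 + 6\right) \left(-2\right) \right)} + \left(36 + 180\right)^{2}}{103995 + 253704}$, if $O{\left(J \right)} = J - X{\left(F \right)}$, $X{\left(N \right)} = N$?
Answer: $\frac{15545}{119233} \approx 0.13037$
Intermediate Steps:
$F = 9$
$O{\left(J \right)} = -9 + J$ ($O{\left(J \right)} = J - 9 = -9 + J$)
$\frac{O{\left(\left(0 + 6\right) \left(-2\right) \right)} + \left(36 + 180\right)^{2}}{103995 + 253704} = \frac{\left(-9 + \left(0 + 6\right) \left(-2\right)\right) + \left(36 + 180\right)^{2}}{103995 + 253704} = \frac{\left(-9 + 6 \left(-2\right)\right) + 216^{2}}{357699} = \left(\left(-9 - 12\right) + 46656\right) \frac{1}{357699} = \left(-21 + 46656\right) \frac{1}{357699} = 46635 \cdot \frac{1}{357699} = \frac{15545}{119233}$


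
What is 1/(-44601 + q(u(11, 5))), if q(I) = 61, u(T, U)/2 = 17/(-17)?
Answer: -1/44540 ≈ -2.2452e-5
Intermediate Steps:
u(T, U) = -2 (u(T, U) = 2*(17/(-17)) = 2*(17*(-1/17)) = 2*(-1) = -2)
1/(-44601 + q(u(11, 5))) = 1/(-44601 + 61) = 1/(-44540) = -1/44540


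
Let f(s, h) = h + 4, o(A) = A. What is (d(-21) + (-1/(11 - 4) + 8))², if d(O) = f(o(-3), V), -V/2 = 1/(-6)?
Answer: 65536/441 ≈ 148.61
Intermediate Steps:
V = ⅓ (V = -2/(-6) = -2*(-⅙) = ⅓ ≈ 0.33333)
f(s, h) = 4 + h
d(O) = 13/3 (d(O) = 4 + ⅓ = 13/3)
(d(-21) + (-1/(11 - 4) + 8))² = (13/3 + (-1/(11 - 4) + 8))² = (13/3 + (-1/7 + 8))² = (13/3 + ((⅐)*(-1) + 8))² = (13/3 + (-⅐ + 8))² = (13/3 + 55/7)² = (256/21)² = 65536/441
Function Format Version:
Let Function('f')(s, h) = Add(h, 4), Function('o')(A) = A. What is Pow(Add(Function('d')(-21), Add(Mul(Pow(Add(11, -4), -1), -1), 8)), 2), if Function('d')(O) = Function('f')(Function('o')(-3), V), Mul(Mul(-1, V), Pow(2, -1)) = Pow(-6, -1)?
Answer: Rational(65536, 441) ≈ 148.61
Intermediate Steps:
V = Rational(1, 3) (V = Mul(-2, Pow(-6, -1)) = Mul(-2, Rational(-1, 6)) = Rational(1, 3) ≈ 0.33333)
Function('f')(s, h) = Add(4, h)
Function('d')(O) = Rational(13, 3) (Function('d')(O) = Add(4, Rational(1, 3)) = Rational(13, 3))
Pow(Add(Function('d')(-21), Add(Mul(Pow(Add(11, -4), -1), -1), 8)), 2) = Pow(Add(Rational(13, 3), Add(Mul(Pow(Add(11, -4), -1), -1), 8)), 2) = Pow(Add(Rational(13, 3), Add(Mul(Pow(7, -1), -1), 8)), 2) = Pow(Add(Rational(13, 3), Add(Mul(Rational(1, 7), -1), 8)), 2) = Pow(Add(Rational(13, 3), Add(Rational(-1, 7), 8)), 2) = Pow(Add(Rational(13, 3), Rational(55, 7)), 2) = Pow(Rational(256, 21), 2) = Rational(65536, 441)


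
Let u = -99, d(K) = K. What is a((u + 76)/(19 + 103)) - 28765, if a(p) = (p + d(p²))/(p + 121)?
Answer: -17241339049/599386 ≈ -28765.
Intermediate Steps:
a(p) = (p + p²)/(121 + p) (a(p) = (p + p²)/(p + 121) = (p + p²)/(121 + p))
a((u + 76)/(19 + 103)) - 28765 = ((-99 + 76)/(19 + 103))*(1 + (-99 + 76)/(19 + 103))/(121 + (-99 + 76)/(19 + 103)) - 28765 = (-23/122)*(1 - 23/122)/(121 - 23/122) - 28765 = (-23*1/122)*(1 - 23*1/122)/(121 - 23*1/122) - 28765 = -23*(1 - 23/122)/(122*(121 - 23/122)) - 28765 = -23/122*99/122/14739/122 - 28765 = -23/122*122/14739*99/122 - 28765 = -759/599386 - 28765 = -17241339049/599386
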